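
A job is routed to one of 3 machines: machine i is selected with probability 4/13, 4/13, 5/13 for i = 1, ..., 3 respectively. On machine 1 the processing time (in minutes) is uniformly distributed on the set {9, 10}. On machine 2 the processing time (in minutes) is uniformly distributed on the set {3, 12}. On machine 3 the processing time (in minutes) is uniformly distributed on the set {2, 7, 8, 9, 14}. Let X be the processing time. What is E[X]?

108/13

E[X | machine 1] = (9+10)/2 = 19/2.
E[X | machine 2] = (3+12)/2 = 15/2.
E[X | machine 3] = (2+7+8+9+14)/5 = 8.
By the law of total expectation,
E[X] = (4/13)·(19/2) + (4/13)·(15/2) + (5/13)·(8) = 108/13.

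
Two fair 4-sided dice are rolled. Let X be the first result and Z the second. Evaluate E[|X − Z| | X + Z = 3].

Outcomes with X + Z = 3: (1,2), (2,1), each with probability 1/16.
E[|X − Z| | X + Z = 3] = (1 + 1) / 2 = 1.

1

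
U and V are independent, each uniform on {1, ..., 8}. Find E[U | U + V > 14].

23/3

P(U + V > 14) = 3/64.
Summing U·P(x,y) over outcomes with U + V > 14 gives 23/64.
E[U | U + V > 14] = (23/64) / (3/64) = 23/3.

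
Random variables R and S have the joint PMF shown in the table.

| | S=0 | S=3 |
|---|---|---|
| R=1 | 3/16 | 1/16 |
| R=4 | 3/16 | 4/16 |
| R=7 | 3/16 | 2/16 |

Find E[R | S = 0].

4

P(S = 0) = 9/16.
Σ R·P over the event = 1·(3/16) + 4·(3/16) + 7·(3/16) = 9/4.
E[R | S = 0] = (9/4) / (9/16) = 4.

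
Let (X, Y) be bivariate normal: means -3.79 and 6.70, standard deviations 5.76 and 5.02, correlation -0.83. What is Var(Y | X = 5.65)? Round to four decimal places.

7.8398

The conditional variance in a bivariate normal is σ_Y²(1 − ρ²), independent of x.
Var(Y | X=5.65) = (5.02)²·(1 − (-0.83)²) = 25.2004·0.3111 = 7.8398.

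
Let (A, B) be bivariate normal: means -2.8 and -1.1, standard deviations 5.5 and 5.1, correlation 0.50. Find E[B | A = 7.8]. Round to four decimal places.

E[B | A=x] = μ_B + ρ(σ_B/σ_A)(x − μ_A) for jointly normal variables.
E[B | A=7.8] = -1.1 + (0.50)·(5.1/5.5)·(7.8 − (-2.8)) = -1.1 + (0.463636)·(10.6) = 3.8145.

3.8145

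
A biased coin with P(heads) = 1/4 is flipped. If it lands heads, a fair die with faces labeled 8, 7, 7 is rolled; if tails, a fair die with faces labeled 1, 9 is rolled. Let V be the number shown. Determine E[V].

E[V | heads] = (8+7+7)/3 = 22/3.
E[V | tails] = (1+9)/2 = 5.
By the law of total expectation,
E[V] = (1/4)·(22/3) + (3/4)·(5) = 67/12.

67/12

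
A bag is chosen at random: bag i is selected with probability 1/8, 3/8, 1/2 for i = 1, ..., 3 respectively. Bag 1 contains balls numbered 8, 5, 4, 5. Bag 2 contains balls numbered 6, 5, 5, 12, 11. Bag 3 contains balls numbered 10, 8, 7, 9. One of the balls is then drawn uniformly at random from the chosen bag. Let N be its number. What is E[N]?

629/80

E[N | bag 1] = (8+5+4+5)/4 = 11/2.
E[N | bag 2] = (6+5+5+12+11)/5 = 39/5.
E[N | bag 3] = (10+8+7+9)/4 = 17/2.
By the law of total expectation,
E[N] = (1/8)·(11/2) + (3/8)·(39/5) + (1/2)·(17/2) = 629/80.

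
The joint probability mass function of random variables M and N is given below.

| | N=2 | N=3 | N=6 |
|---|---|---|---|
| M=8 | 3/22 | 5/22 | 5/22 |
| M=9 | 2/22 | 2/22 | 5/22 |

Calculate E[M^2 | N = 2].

P(N = 2) = 5/22.
Σ M^2·P over the event = 64·(3/22) + 81·(2/22) = 177/11.
E[M^2 | N = 2] = (177/11) / (5/22) = 354/5.

354/5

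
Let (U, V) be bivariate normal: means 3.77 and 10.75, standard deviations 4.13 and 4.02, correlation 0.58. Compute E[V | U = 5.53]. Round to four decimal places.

11.7436

For a bivariate normal, E[V | U=x] = μ_V + ρ·(σ_V/σ_U)·(x − μ_U).
E[V | U=5.53] = 10.75 + (0.58)·(4.02/4.13)·(5.53 − (3.77)) = 10.75 + (0.56455)·(1.76) = 11.7436.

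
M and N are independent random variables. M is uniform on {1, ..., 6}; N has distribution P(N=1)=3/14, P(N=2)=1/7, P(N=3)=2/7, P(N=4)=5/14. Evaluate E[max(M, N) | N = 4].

9/2

P(N = 4) = 5/14.
Summing max(M,N)·P(x,y) over outcomes with N = 4 gives 45/28.
E[max(M, N) | N = 4] = (45/28) / (5/14) = 9/2.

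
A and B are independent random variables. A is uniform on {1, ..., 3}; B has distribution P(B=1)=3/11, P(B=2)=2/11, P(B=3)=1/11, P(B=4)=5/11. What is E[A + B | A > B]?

31/8

P(A > B) = 8/33.
Summing (A+B)·P(x,y) over outcomes with A > B gives 31/33.
E[A + B | A > B] = (31/33) / (8/33) = 31/8.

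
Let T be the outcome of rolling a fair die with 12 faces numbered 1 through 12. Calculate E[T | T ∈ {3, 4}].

7/2

P(T ∈ {3, 4}) = 1/6.
Σ over the event: 3·1/12 + 4·1/12 = 7/12.
E[T | T ∈ {3, 4}] = (7/12) / (1/6) = 7/2.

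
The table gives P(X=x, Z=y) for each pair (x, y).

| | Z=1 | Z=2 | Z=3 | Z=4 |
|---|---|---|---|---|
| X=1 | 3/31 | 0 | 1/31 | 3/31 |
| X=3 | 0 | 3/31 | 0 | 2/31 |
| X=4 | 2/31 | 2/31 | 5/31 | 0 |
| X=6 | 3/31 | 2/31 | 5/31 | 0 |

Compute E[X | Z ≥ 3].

15/4

P(Z ≥ 3) = 16/31.
Σ X·P over the event = 1·(1/31) + 1·(3/31) + 3·(2/31) + 4·(5/31) + 6·(5/31) = 60/31.
E[X | Z ≥ 3] = (60/31) / (16/31) = 15/4.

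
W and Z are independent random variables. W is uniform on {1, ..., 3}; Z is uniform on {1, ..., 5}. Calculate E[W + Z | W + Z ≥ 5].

55/9

Outcomes with W + Z ≥ 5: (1,4), (1,5), (2,3), (2,4), (2,5), (3,2), (3,3), (3,4), (3,5), each with probability 1/15.
E[W + Z | W + Z ≥ 5] = (5 + 6 + 5 + 6 + 7 + 5 + 6 + 7 + 8) / 9 = 55/9.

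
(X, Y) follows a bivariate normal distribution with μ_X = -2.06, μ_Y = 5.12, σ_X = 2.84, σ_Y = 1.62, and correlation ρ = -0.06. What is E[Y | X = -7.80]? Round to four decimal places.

5.3165

E[Y | X=x] = μ_Y + ρ(σ_Y/σ_X)(x − μ_X) for jointly normal variables.
E[Y | X=-7.80] = 5.12 + (-0.06)·(1.62/2.84)·(-7.80 − (-2.06)) = 5.12 + (-0.034225)·(-5.74) = 5.3165.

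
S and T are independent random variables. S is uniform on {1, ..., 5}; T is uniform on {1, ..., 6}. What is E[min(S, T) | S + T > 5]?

57/20

P(S + T > 5) = 2/3.
Summing min(S,T)·P(x,y) over outcomes with S + T > 5 gives 19/10.
E[min(S, T) | S + T > 5] = (19/10) / (2/3) = 57/20.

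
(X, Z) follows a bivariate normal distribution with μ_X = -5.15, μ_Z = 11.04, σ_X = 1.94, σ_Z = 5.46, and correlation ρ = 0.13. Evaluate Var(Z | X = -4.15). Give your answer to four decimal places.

29.3078

For a bivariate normal, Var(Z | X=x) = σ_Z²(1 − ρ²).
Var(Z | X=-4.15) = (5.46)²·(1 − (0.13)²) = 29.8116·0.9831 = 29.3078.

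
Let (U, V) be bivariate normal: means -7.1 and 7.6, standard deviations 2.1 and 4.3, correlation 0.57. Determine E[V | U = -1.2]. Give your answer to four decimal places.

E[V | U=x] = μ_V + ρ(σ_V/σ_U)(x − μ_U) for jointly normal variables.
E[V | U=-1.2] = 7.6 + (0.57)·(4.3/2.1)·(-1.2 − (-7.1)) = 7.6 + (1.16714)·(5.9) = 14.4861.

14.4861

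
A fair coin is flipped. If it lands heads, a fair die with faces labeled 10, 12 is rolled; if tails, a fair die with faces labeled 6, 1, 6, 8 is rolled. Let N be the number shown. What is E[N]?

65/8

E[N | heads] = (10+12)/2 = 11.
E[N | tails] = (6+1+6+8)/4 = 21/4.
By the law of total expectation,
E[N] = (1/2)·(11) + (1/2)·(21/4) = 65/8.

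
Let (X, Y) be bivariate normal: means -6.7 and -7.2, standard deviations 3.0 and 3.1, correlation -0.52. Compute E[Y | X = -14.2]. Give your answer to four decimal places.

-3.1700

E[Y | X=x] = μ_Y + ρ(σ_Y/σ_X)(x − μ_X) for jointly normal variables.
E[Y | X=-14.2] = -7.2 + (-0.52)·(3.1/3.0)·(-14.2 − (-6.7)) = -7.2 + (-0.53733)·(-7.5) = -3.1700.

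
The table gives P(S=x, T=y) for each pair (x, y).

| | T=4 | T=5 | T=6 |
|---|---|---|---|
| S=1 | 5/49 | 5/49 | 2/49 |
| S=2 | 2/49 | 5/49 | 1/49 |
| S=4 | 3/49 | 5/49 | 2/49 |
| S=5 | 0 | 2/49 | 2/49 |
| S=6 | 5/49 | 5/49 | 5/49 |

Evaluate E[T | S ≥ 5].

P(S ≥ 5) = 19/49.
Σ T·P over the event = 5·(2/49) + 6·(2/49) + 4·(5/49) + 5·(5/49) + 6·(5/49) = 97/49.
E[T | S ≥ 5] = (97/49) / (19/49) = 97/19.

97/19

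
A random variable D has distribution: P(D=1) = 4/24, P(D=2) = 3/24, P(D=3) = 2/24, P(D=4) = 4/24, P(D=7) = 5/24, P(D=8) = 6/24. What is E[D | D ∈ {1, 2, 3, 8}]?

P(D ∈ {1, 2, 3, 8}) = 5/8.
Σ over the event: 1·1/6 + 2·1/8 + 3·1/12 + 8·1/4 = 8/3.
E[D | D ∈ {1, 2, 3, 8}] = (8/3) / (5/8) = 64/15.

64/15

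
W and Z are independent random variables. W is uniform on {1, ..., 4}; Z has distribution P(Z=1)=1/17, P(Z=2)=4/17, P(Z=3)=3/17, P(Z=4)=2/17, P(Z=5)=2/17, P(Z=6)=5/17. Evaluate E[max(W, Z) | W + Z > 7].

P(W + Z > 7) = 21/68.
Summing max(W,Z)·P(x,y) over outcomes with W + Z > 7 gives 59/34.
E[max(W, Z) | W + Z > 7] = (59/34) / (21/68) = 118/21.

118/21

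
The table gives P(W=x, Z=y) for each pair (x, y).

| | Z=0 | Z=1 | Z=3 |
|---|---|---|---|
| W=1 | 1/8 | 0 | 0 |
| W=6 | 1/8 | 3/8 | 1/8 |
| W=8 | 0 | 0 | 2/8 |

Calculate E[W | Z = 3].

22/3

P(Z = 3) = 3/8.
Σ W·P over the event = 6·(1/8) + 8·(2/8) = 11/4.
E[W | Z = 3] = (11/4) / (3/8) = 22/3.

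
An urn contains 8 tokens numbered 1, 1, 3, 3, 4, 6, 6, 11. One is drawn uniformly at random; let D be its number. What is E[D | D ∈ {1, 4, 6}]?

P(D ∈ {1, 4, 6}) = 5/8.
Σ over the event: 1·1/4 + 4·1/8 + 6·1/4 = 9/4.
E[D | D ∈ {1, 4, 6}] = (9/4) / (5/8) = 18/5.

18/5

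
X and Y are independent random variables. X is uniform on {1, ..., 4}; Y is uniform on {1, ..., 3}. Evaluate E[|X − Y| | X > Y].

5/3

Outcomes with X > Y: (2,1), (3,1), (3,2), (4,1), (4,2), (4,3), each with probability 1/12.
E[|X − Y| | X > Y] = (1 + 2 + 1 + 3 + 2 + 1) / 6 = 5/3.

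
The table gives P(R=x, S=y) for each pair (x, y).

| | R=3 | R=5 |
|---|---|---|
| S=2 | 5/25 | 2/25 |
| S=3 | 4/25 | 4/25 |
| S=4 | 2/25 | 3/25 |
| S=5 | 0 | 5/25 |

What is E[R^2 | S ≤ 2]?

P(S ≤ 2) = 7/25.
Σ R^2·P over the event = 9·(5/25) + 25·(2/25) = 19/5.
E[R^2 | S ≤ 2] = (19/5) / (7/25) = 95/7.

95/7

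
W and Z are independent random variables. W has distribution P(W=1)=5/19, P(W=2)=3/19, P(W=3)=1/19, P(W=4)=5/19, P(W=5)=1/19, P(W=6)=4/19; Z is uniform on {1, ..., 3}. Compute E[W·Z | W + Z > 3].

P(W + Z > 3) = 44/57.
Summing WZ·P(x,y) over outcomes with W + Z > 3 gives 119/19.
E[W·Z | W + Z > 3] = (119/19) / (44/57) = 357/44.

357/44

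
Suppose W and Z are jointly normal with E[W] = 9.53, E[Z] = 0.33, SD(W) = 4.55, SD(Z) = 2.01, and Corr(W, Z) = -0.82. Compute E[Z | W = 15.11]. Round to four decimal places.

E[Z | W=x] = μ_Z + ρ(σ_Z/σ_W)(x − μ_W) for jointly normal variables.
E[Z | W=15.11] = 0.33 + (-0.82)·(2.01/4.55)·(15.11 − (9.53)) = 0.33 + (-0.36224)·(5.58) = -1.6913.

-1.6913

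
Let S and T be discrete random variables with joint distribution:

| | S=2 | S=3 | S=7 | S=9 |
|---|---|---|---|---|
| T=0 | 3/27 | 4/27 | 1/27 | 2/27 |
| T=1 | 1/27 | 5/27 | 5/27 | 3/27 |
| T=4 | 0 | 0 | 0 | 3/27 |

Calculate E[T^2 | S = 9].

51/8

P(S = 9) = 8/27.
Σ T^2·P over the event = 0·(2/27) + 1·(3/27) + 16·(3/27) = 17/9.
E[T^2 | S = 9] = (17/9) / (8/27) = 51/8.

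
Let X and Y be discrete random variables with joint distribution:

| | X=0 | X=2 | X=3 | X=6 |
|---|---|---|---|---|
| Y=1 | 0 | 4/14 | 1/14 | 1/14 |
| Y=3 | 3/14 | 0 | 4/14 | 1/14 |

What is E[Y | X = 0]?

P(X = 0) = 3/14.
Σ Y·P over the event = 3·(3/14) = 9/14.
E[Y | X = 0] = (9/14) / (3/14) = 3.

3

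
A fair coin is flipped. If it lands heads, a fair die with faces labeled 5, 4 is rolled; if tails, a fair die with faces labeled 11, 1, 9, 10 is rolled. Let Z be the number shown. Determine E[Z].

E[Z | heads] = (5+4)/2 = 9/2.
E[Z | tails] = (11+1+9+10)/4 = 31/4.
E[Z] = (1/2)·(9/2) + (1/2)·(31/4) = 49/8.

49/8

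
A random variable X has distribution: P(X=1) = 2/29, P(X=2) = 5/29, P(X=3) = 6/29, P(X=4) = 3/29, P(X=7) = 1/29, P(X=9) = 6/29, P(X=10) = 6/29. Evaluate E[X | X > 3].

P(X > 3) = 16/29.
Σ over the event: 4·3/29 + 7·1/29 + 9·6/29 + 10·6/29 = 133/29.
E[X | X > 3] = (133/29) / (16/29) = 133/16.

133/16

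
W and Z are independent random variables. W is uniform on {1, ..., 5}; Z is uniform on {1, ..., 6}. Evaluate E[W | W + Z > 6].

P(W + Z > 6) = 1/2.
Summing W·P(x,y) over outcomes with W + Z > 6 gives 11/6.
E[W | W + Z > 6] = (11/6) / (1/2) = 11/3.

11/3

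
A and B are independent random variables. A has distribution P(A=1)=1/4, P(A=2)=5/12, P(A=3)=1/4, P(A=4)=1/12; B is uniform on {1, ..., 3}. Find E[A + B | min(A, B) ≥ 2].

P(min(A, B) ≥ 2) = 1/2.
Summing (A+B)·P(x,y) over outcomes with min(A, B) ≥ 2 gives 91/36.
E[A + B | min(A, B) ≥ 2] = (91/36) / (1/2) = 91/18.

91/18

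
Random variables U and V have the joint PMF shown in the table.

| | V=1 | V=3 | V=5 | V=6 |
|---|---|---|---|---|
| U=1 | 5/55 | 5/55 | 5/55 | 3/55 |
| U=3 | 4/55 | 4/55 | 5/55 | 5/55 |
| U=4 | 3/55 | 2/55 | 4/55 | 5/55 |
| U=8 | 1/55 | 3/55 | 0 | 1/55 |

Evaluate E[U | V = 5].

18/7

P(V = 5) = 14/55.
Σ U·P over the event = 1·(5/55) + 3·(5/55) + 4·(4/55) = 36/55.
E[U | V = 5] = (36/55) / (14/55) = 18/7.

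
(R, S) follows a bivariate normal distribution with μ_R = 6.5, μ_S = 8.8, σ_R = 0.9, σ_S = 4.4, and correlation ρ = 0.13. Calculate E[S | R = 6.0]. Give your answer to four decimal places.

E[S | R=x] = μ_S + ρ(σ_S/σ_R)(x − μ_R) for jointly normal variables.
E[S | R=6.0] = 8.8 + (0.13)·(4.4/0.9)·(6.0 − (6.5)) = 8.8 + (0.63556)·(-0.5) = 8.4822.

8.4822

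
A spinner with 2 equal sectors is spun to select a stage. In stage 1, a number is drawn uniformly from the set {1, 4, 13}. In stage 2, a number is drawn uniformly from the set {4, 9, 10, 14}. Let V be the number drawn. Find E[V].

61/8

E[V | stage 1] = (1+4+13)/3 = 6.
E[V | stage 2] = (4+9+10+14)/4 = 37/4.
By the law of total expectation,
E[V] = (1/2)·(6) + (1/2)·(37/4) = 61/8.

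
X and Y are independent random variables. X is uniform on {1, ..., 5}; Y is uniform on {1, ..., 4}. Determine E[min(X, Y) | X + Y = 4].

4/3

Outcomes with X + Y = 4: (1,3), (2,2), (3,1), each with probability 1/20.
E[min(X, Y) | X + Y = 4] = (1 + 2 + 1) / 3 = 4/3.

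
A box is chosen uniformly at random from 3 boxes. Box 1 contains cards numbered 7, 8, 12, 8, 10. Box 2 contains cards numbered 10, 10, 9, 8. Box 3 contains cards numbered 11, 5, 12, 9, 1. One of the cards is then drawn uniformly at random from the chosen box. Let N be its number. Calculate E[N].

517/60

E[N | box 1] = (7+8+12+8+10)/5 = 9.
E[N | box 2] = (10+10+9+8)/4 = 37/4.
E[N | box 3] = (11+5+12+9+1)/5 = 38/5.
E[N] = (1/3)·(9) + (1/3)·(37/4) + (1/3)·(38/5) = 517/60.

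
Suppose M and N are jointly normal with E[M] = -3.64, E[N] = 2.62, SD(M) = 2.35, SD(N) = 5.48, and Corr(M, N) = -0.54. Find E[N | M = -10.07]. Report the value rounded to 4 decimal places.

E[N | M=x] = μ_N + ρ(σ_N/σ_M)(x − μ_M) for jointly normal variables.
E[N | M=-10.07] = 2.62 + (-0.54)·(5.48/2.35)·(-10.07 − (-3.64)) = 2.62 + (-1.259234)·(-6.43) = 10.7169.

10.7169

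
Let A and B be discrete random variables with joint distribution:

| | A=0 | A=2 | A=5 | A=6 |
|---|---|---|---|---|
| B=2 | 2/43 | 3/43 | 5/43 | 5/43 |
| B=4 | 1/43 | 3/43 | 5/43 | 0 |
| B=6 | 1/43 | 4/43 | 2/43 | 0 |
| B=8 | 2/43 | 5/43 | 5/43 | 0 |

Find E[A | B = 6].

P(B = 6) = 7/43.
Σ A·P over the event = 0·(1/43) + 2·(4/43) + 5·(2/43) = 18/43.
E[A | B = 6] = (18/43) / (7/43) = 18/7.

18/7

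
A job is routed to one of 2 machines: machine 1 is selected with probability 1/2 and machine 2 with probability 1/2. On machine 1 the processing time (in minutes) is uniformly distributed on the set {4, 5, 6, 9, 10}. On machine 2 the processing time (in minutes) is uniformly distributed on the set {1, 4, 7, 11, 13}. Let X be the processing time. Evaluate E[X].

7

E[X | machine 1] = (4+5+6+9+10)/5 = 34/5.
E[X | machine 2] = (1+4+7+11+13)/5 = 36/5.
E[X] = (1/2)·(34/5) + (1/2)·(36/5) = 7.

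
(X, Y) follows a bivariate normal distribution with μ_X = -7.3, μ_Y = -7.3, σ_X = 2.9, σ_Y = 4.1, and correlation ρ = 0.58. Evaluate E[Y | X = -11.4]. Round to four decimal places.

E[Y | X=x] = μ_Y + ρ(σ_Y/σ_X)(x − μ_X) for jointly normal variables.
E[Y | X=-11.4] = -7.3 + (0.58)·(4.1/2.9)·(-11.4 − (-7.3)) = -7.3 + (0.82)·(-4.1) = -10.6620.

-10.6620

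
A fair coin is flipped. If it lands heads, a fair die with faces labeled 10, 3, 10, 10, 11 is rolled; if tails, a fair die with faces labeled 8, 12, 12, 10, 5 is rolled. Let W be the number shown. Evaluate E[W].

E[W | heads] = (10+3+10+10+11)/5 = 44/5.
E[W | tails] = (8+12+12+10+5)/5 = 47/5.
E[W] = (1/2)·(44/5) + (1/2)·(47/5) = 91/10.

91/10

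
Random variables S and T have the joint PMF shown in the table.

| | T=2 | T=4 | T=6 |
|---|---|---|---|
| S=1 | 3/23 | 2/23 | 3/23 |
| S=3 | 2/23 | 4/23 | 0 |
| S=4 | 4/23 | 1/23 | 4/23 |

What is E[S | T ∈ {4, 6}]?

37/14

P(T ∈ {4, 6}) = 14/23.
Σ S·P over the event = 1·(2/23) + 1·(3/23) + 3·(4/23) + 4·(1/23) + 4·(4/23) = 37/23.
E[S | T ∈ {4, 6}] = (37/23) / (14/23) = 37/14.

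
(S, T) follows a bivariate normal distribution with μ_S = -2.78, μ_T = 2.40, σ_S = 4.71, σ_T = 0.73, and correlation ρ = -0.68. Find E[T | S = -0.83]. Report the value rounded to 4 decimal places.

2.1945

For a bivariate normal, E[T | S=x] = μ_T + ρ·(σ_T/σ_S)·(x − μ_S).
E[T | S=-0.83] = 2.40 + (-0.68)·(0.73/4.71)·(-0.83 − (-2.78)) = 2.40 + (-0.10539)·(1.95) = 2.1945.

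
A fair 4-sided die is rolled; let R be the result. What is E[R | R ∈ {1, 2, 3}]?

2

P(R ∈ {1, 2, 3}) = 3/4.
Σ over the event: 1·1/4 + 2·1/4 + 3·1/4 = 3/2.
E[R | R ∈ {1, 2, 3}] = (3/2) / (3/4) = 2.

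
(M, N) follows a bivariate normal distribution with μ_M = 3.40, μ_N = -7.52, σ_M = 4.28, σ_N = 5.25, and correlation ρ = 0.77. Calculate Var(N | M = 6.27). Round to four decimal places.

11.2207

The conditional variance in a bivariate normal is σ_N²(1 − ρ²), independent of x.
Var(N | M=6.27) = (5.25)²·(1 − (0.77)²) = 27.5625·0.4071 = 11.2207.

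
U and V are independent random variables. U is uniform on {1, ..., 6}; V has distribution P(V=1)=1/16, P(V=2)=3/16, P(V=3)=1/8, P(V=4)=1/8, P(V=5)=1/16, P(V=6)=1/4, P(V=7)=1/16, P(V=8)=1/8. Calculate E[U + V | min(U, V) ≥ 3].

10

P(min(U, V) ≥ 3) = 1/2.
Summing (U+V)·P(x,y) over outcomes with min(U, V) ≥ 3 gives 5.
E[U + V | min(U, V) ≥ 3] = (5) / (1/2) = 10.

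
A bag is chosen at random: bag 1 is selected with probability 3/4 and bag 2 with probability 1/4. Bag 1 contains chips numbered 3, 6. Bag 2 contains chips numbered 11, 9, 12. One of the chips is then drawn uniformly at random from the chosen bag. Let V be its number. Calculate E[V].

E[V | bag 1] = (3+6)/2 = 9/2.
E[V | bag 2] = (11+9+12)/3 = 32/3.
E[V] = (3/4)·(9/2) + (1/4)·(32/3) = 145/24.

145/24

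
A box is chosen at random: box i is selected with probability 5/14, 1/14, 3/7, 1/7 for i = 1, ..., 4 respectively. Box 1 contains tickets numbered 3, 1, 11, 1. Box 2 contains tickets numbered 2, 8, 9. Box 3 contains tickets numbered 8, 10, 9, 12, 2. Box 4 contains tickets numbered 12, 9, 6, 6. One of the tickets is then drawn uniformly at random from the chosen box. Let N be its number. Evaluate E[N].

2761/420

E[N | box 1] = (3+1+11+1)/4 = 4.
E[N | box 2] = (2+8+9)/3 = 19/3.
E[N | box 3] = (8+10+9+12+2)/5 = 41/5.
E[N | box 4] = (12+9+6+6)/4 = 33/4.
By the law of total expectation,
E[N] = (5/14)·(4) + (1/14)·(19/3) + (3/7)·(41/5) + (1/7)·(33/4) = 2761/420.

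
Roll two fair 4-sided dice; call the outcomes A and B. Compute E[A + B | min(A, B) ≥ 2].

Outcomes with min(A, B) ≥ 2: (2,2), (2,3), (2,4), (3,2), (3,3), (3,4), (4,2), (4,3), (4,4), each with probability 1/16.
E[A + B | min(A, B) ≥ 2] = (4 + 5 + 6 + 5 + 6 + 7 + 6 + 7 + 8) / 9 = 6.

6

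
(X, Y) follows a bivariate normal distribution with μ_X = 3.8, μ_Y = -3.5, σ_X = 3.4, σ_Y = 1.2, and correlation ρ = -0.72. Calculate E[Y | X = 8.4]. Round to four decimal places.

-4.6689

E[Y | X=x] = μ_Y + ρ(σ_Y/σ_X)(x − μ_X) for jointly normal variables.
E[Y | X=8.4] = -3.5 + (-0.72)·(1.2/3.4)·(8.4 − (3.8)) = -3.5 + (-0.254118)·(4.6) = -4.6689.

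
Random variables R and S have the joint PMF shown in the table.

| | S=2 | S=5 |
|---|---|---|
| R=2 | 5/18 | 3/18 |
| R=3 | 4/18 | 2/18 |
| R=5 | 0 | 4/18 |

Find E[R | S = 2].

22/9

P(S = 2) = 1/2.
Σ R·P over the event = 2·(5/18) + 3·(4/18) = 11/9.
E[R | S = 2] = (11/9) / (1/2) = 22/9.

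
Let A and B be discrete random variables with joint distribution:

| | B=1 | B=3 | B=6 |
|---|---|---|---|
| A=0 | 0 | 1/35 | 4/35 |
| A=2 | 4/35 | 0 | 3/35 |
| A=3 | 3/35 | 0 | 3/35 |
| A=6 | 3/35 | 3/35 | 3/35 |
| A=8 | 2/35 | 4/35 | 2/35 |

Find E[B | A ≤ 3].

P(A ≤ 3) = 18/35.
Summing B·P(A=x,B=y) over the conditioning event gives 2.
E[B | A ≤ 3] = (2) / (18/35) = 35/9.

35/9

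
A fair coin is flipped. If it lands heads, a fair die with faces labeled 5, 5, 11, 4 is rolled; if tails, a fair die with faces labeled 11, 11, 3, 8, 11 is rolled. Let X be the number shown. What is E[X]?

E[X | heads] = (5+5+11+4)/4 = 25/4.
E[X | tails] = (11+11+3+8+11)/5 = 44/5.
By the law of total expectation,
E[X] = (1/2)·(25/4) + (1/2)·(44/5) = 301/40.

301/40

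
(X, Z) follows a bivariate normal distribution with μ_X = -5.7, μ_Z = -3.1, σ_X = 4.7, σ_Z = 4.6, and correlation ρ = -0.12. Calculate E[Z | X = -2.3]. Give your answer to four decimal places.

The regression of Z on X has slope ρ·σ_Z/σ_X and passes through (μ_X, μ_Z).
E[Z | X=-2.3] = -3.1 + (-0.12)·(4.6/4.7)·(-2.3 − (-5.7)) = -3.1 + (-0.11745)·(3.4) = -3.4993.

-3.4993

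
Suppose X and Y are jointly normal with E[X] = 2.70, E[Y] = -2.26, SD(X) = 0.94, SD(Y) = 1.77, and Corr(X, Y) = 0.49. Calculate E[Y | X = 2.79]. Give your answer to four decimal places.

-2.1770

For a bivariate normal, E[Y | X=x] = μ_Y + ρ·(σ_Y/σ_X)·(x − μ_X).
E[Y | X=2.79] = -2.26 + (0.49)·(1.77/0.94)·(2.79 − (2.70)) = -2.26 + (0.92266)·(0.09) = -2.1770.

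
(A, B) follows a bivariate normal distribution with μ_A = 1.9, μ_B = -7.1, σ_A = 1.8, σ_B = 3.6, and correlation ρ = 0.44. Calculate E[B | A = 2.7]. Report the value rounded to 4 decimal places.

-6.3960

The regression of B on A has slope ρ·σ_B/σ_A and passes through (μ_A, μ_B).
E[B | A=2.7] = -7.1 + (0.44)·(3.6/1.8)·(2.7 − (1.9)) = -7.1 + (0.88)·(0.8) = -6.3960.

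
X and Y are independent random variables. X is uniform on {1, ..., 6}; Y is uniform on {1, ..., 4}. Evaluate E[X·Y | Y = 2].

Outcomes with Y = 2: (1,2), (2,2), (3,2), (4,2), (5,2), (6,2), each with probability 1/24.
E[X·Y | Y = 2] = (2 + 4 + 6 + 8 + 10 + 12) / 6 = 7.

7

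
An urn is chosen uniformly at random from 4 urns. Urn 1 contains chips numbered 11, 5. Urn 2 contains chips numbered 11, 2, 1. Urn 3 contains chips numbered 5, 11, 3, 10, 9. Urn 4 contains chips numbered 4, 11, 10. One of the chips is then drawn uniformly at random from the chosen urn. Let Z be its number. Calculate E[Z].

143/20

E[Z | urn 1] = (11+5)/2 = 8.
E[Z | urn 2] = (11+2+1)/3 = 14/3.
E[Z | urn 3] = (5+11+3+10+9)/5 = 38/5.
E[Z | urn 4] = (4+11+10)/3 = 25/3.
By the law of total expectation,
E[Z] = (1/4)·(8) + (1/4)·(14/3) + (1/4)·(38/5) + (1/4)·(25/3) = 143/20.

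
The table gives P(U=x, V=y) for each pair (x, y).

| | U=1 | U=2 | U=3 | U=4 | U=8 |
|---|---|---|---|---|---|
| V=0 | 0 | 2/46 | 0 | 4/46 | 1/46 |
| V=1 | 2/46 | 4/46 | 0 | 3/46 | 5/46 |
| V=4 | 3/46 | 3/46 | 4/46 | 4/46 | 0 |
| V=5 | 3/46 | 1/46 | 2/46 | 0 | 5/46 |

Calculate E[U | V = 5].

P(V = 5) = 11/46.
Σ U·P over the event = 1·(3/46) + 2·(1/46) + 3·(2/46) + 8·(5/46) = 51/46.
E[U | V = 5] = (51/46) / (11/46) = 51/11.

51/11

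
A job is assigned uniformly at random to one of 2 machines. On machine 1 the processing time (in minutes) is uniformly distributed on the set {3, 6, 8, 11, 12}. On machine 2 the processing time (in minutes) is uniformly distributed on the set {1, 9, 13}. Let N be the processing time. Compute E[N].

47/6

E[N | machine 1] = (3+6+8+11+12)/5 = 8.
E[N | machine 2] = (1+9+13)/3 = 23/3.
E[N] = (1/2)·(8) + (1/2)·(23/3) = 47/6.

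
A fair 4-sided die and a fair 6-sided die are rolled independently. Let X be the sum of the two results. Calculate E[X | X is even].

6

P(X is even) = 1/2.
Σ over the event: 2·1/24 + 4·1/8 + 6·1/6 + 8·1/8 + 10·1/24 = 3.
E[X | X is even] = (3) / (1/2) = 6.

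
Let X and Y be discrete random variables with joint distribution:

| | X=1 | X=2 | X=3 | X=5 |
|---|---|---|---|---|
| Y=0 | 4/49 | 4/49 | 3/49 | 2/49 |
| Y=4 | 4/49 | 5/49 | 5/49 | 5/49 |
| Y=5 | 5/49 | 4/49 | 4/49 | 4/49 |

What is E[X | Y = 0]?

31/13

P(Y = 0) = 13/49.
Σ X·P over the event = 1·(4/49) + 2·(4/49) + 3·(3/49) + 5·(2/49) = 31/49.
E[X | Y = 0] = (31/49) / (13/49) = 31/13.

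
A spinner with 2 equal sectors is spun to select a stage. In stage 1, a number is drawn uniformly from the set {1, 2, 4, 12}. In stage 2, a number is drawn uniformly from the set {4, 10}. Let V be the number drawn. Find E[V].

47/8

E[V | stage 1] = (1+2+4+12)/4 = 19/4.
E[V | stage 2] = (4+10)/2 = 7.
E[V] = (1/2)·(19/4) + (1/2)·(7) = 47/8.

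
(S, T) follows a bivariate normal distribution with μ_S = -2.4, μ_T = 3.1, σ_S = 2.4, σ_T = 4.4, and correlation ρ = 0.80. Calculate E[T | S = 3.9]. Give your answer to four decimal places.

12.3400

The regression of T on S has slope ρ·σ_T/σ_S and passes through (μ_S, μ_T).
E[T | S=3.9] = 3.1 + (0.80)·(4.4/2.4)·(3.9 − (-2.4)) = 3.1 + (1.46667)·(6.3) = 12.3400.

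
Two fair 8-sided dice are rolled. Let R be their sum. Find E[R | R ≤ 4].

10/3

P(R ≤ 4) = 3/32.
Σ over the event: 2·1/64 + 3·1/32 + 4·3/64 = 5/16.
E[R | R ≤ 4] = (5/16) / (3/32) = 10/3.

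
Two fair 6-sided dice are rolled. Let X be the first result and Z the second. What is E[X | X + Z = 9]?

9/2

Outcomes with X + Z = 9: (3,6), (4,5), (5,4), (6,3), each with probability 1/36.
E[X | X + Z = 9] = (3 + 4 + 5 + 6) / 4 = 9/2.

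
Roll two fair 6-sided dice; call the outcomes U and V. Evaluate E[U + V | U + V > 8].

10

Outcomes with U + V > 8: (3,6), (4,5), (4,6), (5,4), (5,5), (5,6), (6,3), (6,4), (6,5), (6,6), each with probability 1/36.
E[U + V | U + V > 8] = (9 + 9 + 10 + 9 + 10 + 11 + 9 + 10 + 11 + 12) / 10 = 10.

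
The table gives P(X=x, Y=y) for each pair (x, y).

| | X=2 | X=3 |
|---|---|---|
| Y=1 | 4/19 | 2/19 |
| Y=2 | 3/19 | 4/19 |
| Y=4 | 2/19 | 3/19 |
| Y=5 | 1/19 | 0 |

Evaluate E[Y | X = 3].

22/9

P(X = 3) = 9/19.
Σ Y·P over the event = 1·(2/19) + 2·(4/19) + 4·(3/19) = 22/19.
E[Y | X = 3] = (22/19) / (9/19) = 22/9.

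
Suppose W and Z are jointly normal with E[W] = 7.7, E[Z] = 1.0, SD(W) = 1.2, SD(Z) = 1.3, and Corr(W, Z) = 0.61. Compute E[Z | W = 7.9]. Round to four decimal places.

E[Z | W=x] = μ_Z + ρ(σ_Z/σ_W)(x − μ_W) for jointly normal variables.
E[Z | W=7.9] = 1.0 + (0.61)·(1.3/1.2)·(7.9 − (7.7)) = 1.0 + (0.66083)·(0.2) = 1.1322.

1.1322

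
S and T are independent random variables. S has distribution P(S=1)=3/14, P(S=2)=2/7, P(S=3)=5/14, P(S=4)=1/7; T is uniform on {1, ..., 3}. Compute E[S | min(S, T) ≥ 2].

31/11

P(min(S, T) ≥ 2) = 11/21.
Summing S·P(x,y) over outcomes with min(S, T) ≥ 2 gives 31/21.
E[S | min(S, T) ≥ 2] = (31/21) / (11/21) = 31/11.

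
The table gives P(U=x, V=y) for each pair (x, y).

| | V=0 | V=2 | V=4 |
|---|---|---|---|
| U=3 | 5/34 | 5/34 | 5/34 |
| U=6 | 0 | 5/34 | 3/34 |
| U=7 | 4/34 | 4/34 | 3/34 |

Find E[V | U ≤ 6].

P(U ≤ 6) = 23/34.
Σ V·P over the event = 0·(5/34) + 2·(5/34) + 4·(5/34) + 2·(5/34) + 4·(3/34) = 26/17.
E[V | U ≤ 6] = (26/17) / (23/34) = 52/23.

52/23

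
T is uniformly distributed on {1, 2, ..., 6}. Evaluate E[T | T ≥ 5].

11/2

Given T ≥ 5, T is equally likely to be any of {5, 6}.
E[T | T ≥ 5] = (5 + 6) / 2 = 11/2.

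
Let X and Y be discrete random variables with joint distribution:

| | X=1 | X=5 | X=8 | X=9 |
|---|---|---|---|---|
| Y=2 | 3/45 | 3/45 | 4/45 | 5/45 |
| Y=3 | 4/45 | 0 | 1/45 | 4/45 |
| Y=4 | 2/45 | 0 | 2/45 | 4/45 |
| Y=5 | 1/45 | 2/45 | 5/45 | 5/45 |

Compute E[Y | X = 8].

11/3

P(X = 8) = 4/15.
Σ Y·P over the event = 2·(4/45) + 3·(1/45) + 4·(2/45) + 5·(5/45) = 44/45.
E[Y | X = 8] = (44/45) / (4/15) = 11/3.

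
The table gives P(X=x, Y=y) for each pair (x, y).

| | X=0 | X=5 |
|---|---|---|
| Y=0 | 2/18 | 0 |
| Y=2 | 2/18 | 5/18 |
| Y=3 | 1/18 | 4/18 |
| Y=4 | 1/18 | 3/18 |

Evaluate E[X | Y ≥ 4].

15/4

P(Y ≥ 4) = 2/9.
Σ X·P over the event = 0·(1/18) + 5·(3/18) = 5/6.
E[X | Y ≥ 4] = (5/6) / (2/9) = 15/4.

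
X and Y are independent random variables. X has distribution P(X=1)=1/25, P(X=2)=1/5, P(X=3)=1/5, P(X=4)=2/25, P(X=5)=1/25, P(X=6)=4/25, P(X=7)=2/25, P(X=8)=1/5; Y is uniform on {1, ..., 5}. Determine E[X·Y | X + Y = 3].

P(X + Y = 3) = 6/125.
Summing XY·P(x,y) over outcomes with X + Y = 3 gives 12/125.
E[X·Y | X + Y = 3] = (12/125) / (6/125) = 2.

2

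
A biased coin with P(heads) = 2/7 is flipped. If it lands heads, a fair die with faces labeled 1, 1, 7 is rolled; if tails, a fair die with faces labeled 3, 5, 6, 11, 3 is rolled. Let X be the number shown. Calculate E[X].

34/7

E[X | heads] = (1+1+7)/3 = 3.
E[X | tails] = (3+5+6+11+3)/5 = 28/5.
By the law of total expectation,
E[X] = (2/7)·(3) + (5/7)·(28/5) = 34/7.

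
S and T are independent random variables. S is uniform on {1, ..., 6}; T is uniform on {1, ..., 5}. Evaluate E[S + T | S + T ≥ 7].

P(S + T ≥ 7) = 1/2.
Summing (S+T)·P(x,y) over outcomes with S + T ≥ 7 gives 25/6.
E[S + T | S + T ≥ 7] = (25/6) / (1/2) = 25/3.

25/3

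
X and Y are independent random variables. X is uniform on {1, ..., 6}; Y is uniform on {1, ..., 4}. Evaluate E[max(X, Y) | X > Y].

32/7

P(X > Y) = 7/12.
Summing max(X,Y)·P(x,y) over outcomes with X > Y gives 8/3.
E[max(X, Y) | X > Y] = (8/3) / (7/12) = 32/7.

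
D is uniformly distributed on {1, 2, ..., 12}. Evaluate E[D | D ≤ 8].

9/2

Given D ≤ 8, D is equally likely to be any of {1, 2, 3, 4, 5, 6, 7, 8}.
E[D | D ≤ 8] = (1 + 2 + 3 + 4 + 5 + 6 + 7 + 8) / 8 = 9/2.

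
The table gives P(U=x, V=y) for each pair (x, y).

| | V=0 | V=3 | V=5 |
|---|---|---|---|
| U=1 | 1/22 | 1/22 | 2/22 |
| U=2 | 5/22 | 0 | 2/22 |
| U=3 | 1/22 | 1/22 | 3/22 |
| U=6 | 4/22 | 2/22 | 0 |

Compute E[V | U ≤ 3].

P(U ≤ 3) = 8/11.
Σ V·P over the event = 0·(1/22) + 3·(1/22) + 5·(2/22) + 0·(5/22) + 5·(2/22) + 0·(1/22) + 3·(1/22) + 5·(3/22) = 41/22.
E[V | U ≤ 3] = (41/22) / (8/11) = 41/16.

41/16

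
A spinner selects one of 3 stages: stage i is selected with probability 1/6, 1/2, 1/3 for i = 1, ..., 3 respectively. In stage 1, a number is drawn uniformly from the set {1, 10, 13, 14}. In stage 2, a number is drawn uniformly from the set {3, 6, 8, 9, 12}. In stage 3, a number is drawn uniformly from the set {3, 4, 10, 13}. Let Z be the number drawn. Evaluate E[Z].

E[Z | stage 1] = (1+10+13+14)/4 = 19/2.
E[Z | stage 2] = (3+6+8+9+12)/5 = 38/5.
E[Z | stage 3] = (3+4+10+13)/4 = 15/2.
E[Z] = (1/6)·(19/2) + (1/2)·(38/5) + (1/3)·(15/2) = 473/60.

473/60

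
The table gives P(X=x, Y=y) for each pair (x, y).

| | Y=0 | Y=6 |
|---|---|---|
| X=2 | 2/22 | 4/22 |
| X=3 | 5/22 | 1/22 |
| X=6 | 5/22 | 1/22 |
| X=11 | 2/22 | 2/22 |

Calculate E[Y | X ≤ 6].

P(X ≤ 6) = 9/11.
Σ Y·P over the event = 0·(2/22) + 6·(4/22) + 0·(5/22) + 6·(1/22) + 0·(5/22) + 6·(1/22) = 18/11.
E[Y | X ≤ 6] = (18/11) / (9/11) = 2.

2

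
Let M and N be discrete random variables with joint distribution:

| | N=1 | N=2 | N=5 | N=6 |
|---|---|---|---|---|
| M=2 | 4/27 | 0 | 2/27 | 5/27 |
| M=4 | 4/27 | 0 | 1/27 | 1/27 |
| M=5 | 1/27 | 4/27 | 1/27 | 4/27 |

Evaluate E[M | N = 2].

5

P(N = 2) = 4/27.
Summing M·P(M=x,N=y) over the conditioning event gives 20/27.
E[M | N = 2] = (20/27) / (4/27) = 5.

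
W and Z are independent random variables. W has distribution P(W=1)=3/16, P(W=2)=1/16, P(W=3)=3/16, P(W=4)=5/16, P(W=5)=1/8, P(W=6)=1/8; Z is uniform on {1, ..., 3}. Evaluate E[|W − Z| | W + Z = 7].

P(W + Z = 7) = 3/16.
Summing |W−Z|·P(x,y) over outcomes with W + Z = 7 gives 7/16.
E[|W − Z| | W + Z = 7] = (7/16) / (3/16) = 7/3.

7/3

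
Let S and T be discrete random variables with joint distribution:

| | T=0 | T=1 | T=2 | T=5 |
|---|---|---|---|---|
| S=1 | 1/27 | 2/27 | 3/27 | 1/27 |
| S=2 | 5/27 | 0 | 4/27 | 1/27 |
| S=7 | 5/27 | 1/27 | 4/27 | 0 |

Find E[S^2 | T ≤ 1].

317/14

P(T ≤ 1) = 14/27.
Σ S^2·P over the event = 1·(1/27) + 1·(2/27) + 4·(5/27) + 49·(5/27) + 49·(1/27) = 317/27.
E[S^2 | T ≤ 1] = (317/27) / (14/27) = 317/14.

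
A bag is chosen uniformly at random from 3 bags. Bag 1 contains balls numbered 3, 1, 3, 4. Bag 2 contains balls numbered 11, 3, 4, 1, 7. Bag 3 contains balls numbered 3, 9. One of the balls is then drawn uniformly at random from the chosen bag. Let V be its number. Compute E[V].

93/20

E[V | bag 1] = (3+1+3+4)/4 = 11/4.
E[V | bag 2] = (11+3+4+1+7)/5 = 26/5.
E[V | bag 3] = (3+9)/2 = 6.
E[V] = (1/3)·(11/4) + (1/3)·(26/5) + (1/3)·(6) = 93/20.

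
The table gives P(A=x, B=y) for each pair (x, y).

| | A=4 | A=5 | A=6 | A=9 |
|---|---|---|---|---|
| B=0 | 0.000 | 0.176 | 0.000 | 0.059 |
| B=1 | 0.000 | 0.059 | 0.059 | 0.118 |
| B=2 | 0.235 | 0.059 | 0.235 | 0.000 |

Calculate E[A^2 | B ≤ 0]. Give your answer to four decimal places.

39.0596

P(B ≤ 0) = 0.235.
Σ A^2·P over the event = 25·(0.176) + 81·(0.059) = 9.179.
E[A^2 | B ≤ 0] = (9.179) / (0.235) = 39.0596.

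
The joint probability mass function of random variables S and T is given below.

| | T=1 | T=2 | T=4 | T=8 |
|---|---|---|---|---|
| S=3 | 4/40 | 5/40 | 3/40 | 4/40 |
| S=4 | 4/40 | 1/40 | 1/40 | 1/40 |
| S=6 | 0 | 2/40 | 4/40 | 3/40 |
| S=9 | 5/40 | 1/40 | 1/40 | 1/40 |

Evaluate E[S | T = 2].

P(T = 2) = 9/40.
Σ S·P over the event = 3·(5/40) + 4·(1/40) + 6·(2/40) + 9·(1/40) = 1.
E[S | T = 2] = (1) / (9/40) = 40/9.

40/9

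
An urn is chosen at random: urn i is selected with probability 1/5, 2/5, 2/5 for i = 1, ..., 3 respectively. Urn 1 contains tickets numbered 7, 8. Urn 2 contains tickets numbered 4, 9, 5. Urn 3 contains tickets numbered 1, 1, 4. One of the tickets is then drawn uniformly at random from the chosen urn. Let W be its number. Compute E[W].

E[W | urn 1] = (7+8)/2 = 15/2.
E[W | urn 2] = (4+9+5)/3 = 6.
E[W | urn 3] = (1+1+4)/3 = 2.
E[W] = (1/5)·(15/2) + (2/5)·(6) + (2/5)·(2) = 47/10.

47/10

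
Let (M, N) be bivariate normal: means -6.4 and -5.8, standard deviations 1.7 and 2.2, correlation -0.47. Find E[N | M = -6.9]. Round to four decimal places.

For a bivariate normal, E[N | M=x] = μ_N + ρ·(σ_N/σ_M)·(x − μ_M).
E[N | M=-6.9] = -5.8 + (-0.47)·(2.2/1.7)·(-6.9 − (-6.4)) = -5.8 + (-0.60824)·(-0.5) = -5.4959.

-5.4959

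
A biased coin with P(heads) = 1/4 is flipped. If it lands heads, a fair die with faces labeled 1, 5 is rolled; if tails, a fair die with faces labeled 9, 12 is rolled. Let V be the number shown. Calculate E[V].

E[V | heads] = (1+5)/2 = 3.
E[V | tails] = (9+12)/2 = 21/2.
By the law of total expectation,
E[V] = (1/4)·(3) + (3/4)·(21/2) = 69/8.

69/8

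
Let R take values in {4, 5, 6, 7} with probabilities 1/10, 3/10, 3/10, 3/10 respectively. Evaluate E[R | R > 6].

7

P(R > 6) = 3/10.
Σ over the event: 7·3/10 = 21/10.
E[R | R > 6] = (21/10) / (3/10) = 7.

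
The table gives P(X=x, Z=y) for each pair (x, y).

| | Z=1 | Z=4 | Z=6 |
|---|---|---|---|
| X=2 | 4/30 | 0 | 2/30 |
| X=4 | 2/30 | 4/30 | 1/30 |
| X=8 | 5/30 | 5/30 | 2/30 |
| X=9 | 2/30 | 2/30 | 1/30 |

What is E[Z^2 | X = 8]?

P(X = 8) = 2/5.
Σ Z^2·P over the event = 1·(5/30) + 16·(5/30) + 36·(2/30) = 157/30.
E[Z^2 | X = 8] = (157/30) / (2/5) = 157/12.

157/12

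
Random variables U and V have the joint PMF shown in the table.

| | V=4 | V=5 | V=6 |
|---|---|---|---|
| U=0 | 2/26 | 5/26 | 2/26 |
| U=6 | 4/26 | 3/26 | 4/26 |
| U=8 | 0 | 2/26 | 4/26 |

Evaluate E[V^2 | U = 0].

P(U = 0) = 9/26.
Σ V^2·P over the event = 16·(2/26) + 25·(5/26) + 36·(2/26) = 229/26.
E[V^2 | U = 0] = (229/26) / (9/26) = 229/9.

229/9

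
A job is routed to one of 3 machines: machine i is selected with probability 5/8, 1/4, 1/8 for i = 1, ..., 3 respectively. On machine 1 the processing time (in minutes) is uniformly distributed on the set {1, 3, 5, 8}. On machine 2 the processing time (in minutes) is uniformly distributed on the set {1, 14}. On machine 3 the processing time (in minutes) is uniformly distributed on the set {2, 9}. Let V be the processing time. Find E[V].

167/32

E[V | machine 1] = (1+3+5+8)/4 = 17/4.
E[V | machine 2] = (1+14)/2 = 15/2.
E[V | machine 3] = (2+9)/2 = 11/2.
By the law of total expectation,
E[V] = (5/8)·(17/4) + (1/4)·(15/2) + (1/8)·(11/2) = 167/32.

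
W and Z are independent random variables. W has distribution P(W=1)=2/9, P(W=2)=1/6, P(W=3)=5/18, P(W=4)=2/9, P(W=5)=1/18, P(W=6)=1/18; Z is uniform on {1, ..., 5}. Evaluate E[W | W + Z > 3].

246/79

P(W + Z > 3) = 79/90.
Summing W·P(x,y) over outcomes with W + Z > 3 gives 41/15.
E[W | W + Z > 3] = (41/15) / (79/90) = 246/79.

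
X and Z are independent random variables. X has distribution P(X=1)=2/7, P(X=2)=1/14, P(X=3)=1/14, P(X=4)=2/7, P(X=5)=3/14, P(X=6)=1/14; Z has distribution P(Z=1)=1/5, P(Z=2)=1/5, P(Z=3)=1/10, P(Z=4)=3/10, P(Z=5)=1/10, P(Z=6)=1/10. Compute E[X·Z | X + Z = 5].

98/23

P(X + Z = 5) = 23/140.
Summing XZ·P(x,y) over outcomes with X + Z = 5 gives 7/10.
E[X·Z | X + Z = 5] = (7/10) / (23/140) = 98/23.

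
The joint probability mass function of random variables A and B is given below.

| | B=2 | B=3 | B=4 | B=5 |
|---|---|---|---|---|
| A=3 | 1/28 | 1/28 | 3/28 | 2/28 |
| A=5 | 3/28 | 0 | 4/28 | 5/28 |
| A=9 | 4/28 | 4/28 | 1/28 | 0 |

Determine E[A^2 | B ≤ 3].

57

P(B ≤ 3) = 13/28.
Σ A^2·P over the event = 9·(1/28) + 9·(1/28) + 25·(3/28) + 81·(4/28) + 81·(4/28) = 741/28.
E[A^2 | B ≤ 3] = (741/28) / (13/28) = 57.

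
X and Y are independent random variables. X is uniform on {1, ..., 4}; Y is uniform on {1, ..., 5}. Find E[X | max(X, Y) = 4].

22/7

Outcomes with max(X, Y) = 4: (1,4), (2,4), (3,4), (4,1), (4,2), (4,3), (4,4), each with probability 1/20.
E[X | max(X, Y) = 4] = (1 + 2 + 3 + 4 + 4 + 4 + 4) / 7 = 22/7.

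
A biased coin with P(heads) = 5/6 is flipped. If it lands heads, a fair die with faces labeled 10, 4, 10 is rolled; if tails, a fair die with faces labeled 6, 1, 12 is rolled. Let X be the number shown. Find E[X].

139/18

E[X | heads] = (10+4+10)/3 = 8.
E[X | tails] = (6+1+12)/3 = 19/3.
By the law of total expectation,
E[X] = (5/6)·(8) + (1/6)·(19/3) = 139/18.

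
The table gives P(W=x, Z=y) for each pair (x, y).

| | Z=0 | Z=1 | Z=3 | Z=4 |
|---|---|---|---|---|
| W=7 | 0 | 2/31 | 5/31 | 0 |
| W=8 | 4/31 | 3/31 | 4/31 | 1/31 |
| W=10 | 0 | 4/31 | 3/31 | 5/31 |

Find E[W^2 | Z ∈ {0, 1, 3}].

P(Z ∈ {0, 1, 3}) = 25/31.
Σ W^2·P over the event = 49·(2/31) + 49·(5/31) + 64·(4/31) + 64·(3/31) + 64·(4/31) + 100·(4/31) + 100·(3/31) = 1747/31.
E[W^2 | Z ∈ {0, 1, 3}] = (1747/31) / (25/31) = 1747/25.

1747/25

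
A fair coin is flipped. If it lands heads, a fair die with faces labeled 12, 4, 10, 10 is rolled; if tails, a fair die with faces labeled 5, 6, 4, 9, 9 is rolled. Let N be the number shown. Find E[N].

39/5

E[N | heads] = (12+4+10+10)/4 = 9.
E[N | tails] = (5+6+4+9+9)/5 = 33/5.
By the law of total expectation,
E[N] = (1/2)·(9) + (1/2)·(33/5) = 39/5.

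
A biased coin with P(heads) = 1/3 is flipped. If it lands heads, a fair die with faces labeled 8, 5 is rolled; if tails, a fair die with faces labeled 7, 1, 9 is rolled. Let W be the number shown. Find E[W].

E[W | heads] = (8+5)/2 = 13/2.
E[W | tails] = (7+1+9)/3 = 17/3.
By the law of total expectation,
E[W] = (1/3)·(13/2) + (2/3)·(17/3) = 107/18.

107/18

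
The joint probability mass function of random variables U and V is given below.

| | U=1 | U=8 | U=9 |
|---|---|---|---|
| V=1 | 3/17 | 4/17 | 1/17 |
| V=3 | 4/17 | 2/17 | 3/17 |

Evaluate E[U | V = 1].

P(V = 1) = 8/17.
Summing U·P(U=x,V=y) over the conditioning event gives 44/17.
E[U | V = 1] = (44/17) / (8/17) = 11/2.

11/2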